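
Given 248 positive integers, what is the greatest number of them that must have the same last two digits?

The 248 positive integers fall into 100 possible two-digit endings.
If each of the 100 possible two-digit endings held at most 2, the total would be at most 100 × 2 = 200 < 248, a contradiction.
So at least one holds ⌈248/100⌉ = 3.

3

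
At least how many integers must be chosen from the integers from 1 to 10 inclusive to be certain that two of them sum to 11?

Partition {1, …, 10} into 5 pairs: {1,10}, {2,9}, …, {5,6}.
Choosing 5 integers — say the integers 1 through 5 — takes one from each pair and avoids the property.
Choosing 6 forces two into the same pair by pigeonhole, and those sum to 11. So 6.

6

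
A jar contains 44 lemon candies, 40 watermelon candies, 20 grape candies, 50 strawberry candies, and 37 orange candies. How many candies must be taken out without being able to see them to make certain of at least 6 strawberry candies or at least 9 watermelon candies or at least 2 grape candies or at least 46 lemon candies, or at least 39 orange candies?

96

The worst case stops just short of every target: all 44 lemon, 8 watermelon, 1 grape, 5 strawberry, all 37 orange — 44 + 8 + 1 + 5 + 37 = 95 candies.
One more candy must push some flavor to its target, so 95 + 1 = 96.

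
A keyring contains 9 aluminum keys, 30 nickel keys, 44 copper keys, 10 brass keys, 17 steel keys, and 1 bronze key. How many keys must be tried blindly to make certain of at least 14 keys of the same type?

Treat the 6 types as pigeonholes.
In the worst case we take at most 13 of each type, but all 9 aluminum, all 10 brass, and all 1 bronze (fewer than 13), giving 9 + 13 + 13 + 10 + 13 + 1 = 59.
One more key then forces some type to 14, so 59 + 1 = 60.

60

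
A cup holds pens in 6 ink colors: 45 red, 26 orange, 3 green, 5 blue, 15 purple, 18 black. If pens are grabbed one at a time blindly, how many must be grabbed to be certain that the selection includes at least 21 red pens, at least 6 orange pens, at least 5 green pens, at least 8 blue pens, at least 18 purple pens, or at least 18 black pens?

66

The worst case stops just short of every target: 20 red, 5 orange, all 3 green, all 5 blue, all 15 purple, 17 black — 20 + 5 + 3 + 5 + 15 + 17 = 65 pens.
One more pen must push some ink color to its target, so 65 + 1 = 66.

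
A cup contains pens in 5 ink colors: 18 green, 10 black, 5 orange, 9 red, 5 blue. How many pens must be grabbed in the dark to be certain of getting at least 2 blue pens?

The worst case draws every non-blue pen first: 18 + 10 + 5 + 9 = 42.
The next 2 draws are then forced to be blue, giving 42 + 2 = 44.

44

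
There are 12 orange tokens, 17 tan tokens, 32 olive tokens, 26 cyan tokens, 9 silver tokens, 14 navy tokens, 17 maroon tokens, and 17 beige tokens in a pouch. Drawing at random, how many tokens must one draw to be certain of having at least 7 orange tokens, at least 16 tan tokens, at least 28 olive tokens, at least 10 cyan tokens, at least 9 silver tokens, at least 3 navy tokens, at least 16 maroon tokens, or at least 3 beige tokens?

85

Each of the 8 colors has its own threshold; avoid all of them simultaneously.
The worst case stops just short of every target: 6 orange, 15 tan, 27 olive, 9 cyan, 8 silver, 2 navy, 15 maroon, 2 beige — 6 + 15 + 27 + 9 + 8 + 2 + 15 + 2 = 84 tokens.
One more token must push some color to its target, so 84 + 1 = 85.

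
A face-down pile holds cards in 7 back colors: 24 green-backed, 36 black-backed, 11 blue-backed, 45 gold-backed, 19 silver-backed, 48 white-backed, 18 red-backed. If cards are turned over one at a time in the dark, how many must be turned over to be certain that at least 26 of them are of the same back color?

Treat the 7 back colors as pigeonholes.
In the worst case we take at most 25 of each back color, but all 24 green-backed, all 11 blue-backed, all 19 silver-backed, and all 18 red-backed (fewer than 25), giving 24 + 25 + 11 + 25 + 19 + 25 + 18 = 147.
One more card then forces some back color to 26, so 147 + 1 = 148.

148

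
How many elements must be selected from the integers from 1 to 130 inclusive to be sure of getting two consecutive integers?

Partition {1, …, 130} into 65 pairs: {1,2}, {3,4}, …, {129,130}.
Choosing 65 integers — say the 65 even numbers 2, 4, …, 130 — takes one from each pair and avoids the property.
Choosing 66 forces two into the same pair by pigeonhole, and those are consecutive. So 66.

66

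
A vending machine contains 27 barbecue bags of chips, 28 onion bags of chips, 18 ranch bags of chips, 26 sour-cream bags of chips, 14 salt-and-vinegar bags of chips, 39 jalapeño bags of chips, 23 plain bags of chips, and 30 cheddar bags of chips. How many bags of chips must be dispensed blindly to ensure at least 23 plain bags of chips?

The worst case draws every non-plain bag of chips first: 27 + 28 + 18 + 26 + 14 + 39 + 30 = 182.
The next 23 draws are then forced to be plain, giving 182 + 23 = 205.

205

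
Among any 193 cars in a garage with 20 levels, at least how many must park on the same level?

The 193 cars fall into 20 levels.
If each of the 20 levels held at most 9, the total would be at most 20 × 9 = 180 < 193, a contradiction.
So at least one holds ⌈193/20⌉ = 10.

10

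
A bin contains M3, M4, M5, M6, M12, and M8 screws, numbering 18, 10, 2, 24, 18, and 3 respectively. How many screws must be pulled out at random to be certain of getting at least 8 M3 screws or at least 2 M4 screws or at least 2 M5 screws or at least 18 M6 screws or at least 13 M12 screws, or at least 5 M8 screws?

42

The worst case stops just short of every target: 7 M3, 1 M4, 1 M5, 17 M6, 12 M12, all 3 M8 — 7 + 1 + 1 + 17 + 12 + 3 = 41 screws.
One more screw must push some size to its target, so 41 + 1 = 42.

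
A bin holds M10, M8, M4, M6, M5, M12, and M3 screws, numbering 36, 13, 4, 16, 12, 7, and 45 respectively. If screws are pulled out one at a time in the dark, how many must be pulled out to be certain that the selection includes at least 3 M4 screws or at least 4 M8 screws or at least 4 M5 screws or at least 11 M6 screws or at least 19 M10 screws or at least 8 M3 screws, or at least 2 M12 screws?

The worst case stops just short of every target: 18 M10, 3 M8, 2 M4, 10 M6, 3 M5, 1 M12, 7 M3 — 18 + 3 + 2 + 10 + 3 + 1 + 7 = 44 screws.
One more screw must push some size to its target, so 44 + 1 = 45.

45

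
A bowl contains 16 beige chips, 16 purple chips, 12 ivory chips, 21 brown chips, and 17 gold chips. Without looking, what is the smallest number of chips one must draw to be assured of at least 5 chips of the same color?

Treat the 5 colors as pigeonholes.
The worst case takes 4 chips of each color without reaching 5 of any: 5 × 4 = 20.
The next chip must bring some color to 5, so 20 + 1 = 21.

21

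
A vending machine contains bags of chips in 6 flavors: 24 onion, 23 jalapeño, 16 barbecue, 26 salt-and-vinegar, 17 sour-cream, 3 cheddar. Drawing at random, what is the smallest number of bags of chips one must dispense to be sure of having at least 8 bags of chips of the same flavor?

39

In the worst case we take at most 7 of each flavor, but all 3 cheddar (fewer than 7), giving 7 + 7 + 7 + 7 + 7 + 3 = 38.
One more bag of chips then forces some flavor to 8, so 38 + 1 = 39.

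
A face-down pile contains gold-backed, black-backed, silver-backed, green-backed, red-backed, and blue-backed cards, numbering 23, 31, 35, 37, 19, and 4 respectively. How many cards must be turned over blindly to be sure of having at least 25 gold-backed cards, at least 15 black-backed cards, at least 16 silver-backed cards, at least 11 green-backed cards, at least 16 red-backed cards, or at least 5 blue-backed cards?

82

The worst case stops just short of every target: all 23 gold-backed, 14 black-backed, 15 silver-backed, 10 green-backed, 15 red-backed, 4 blue-backed — 23 + 14 + 15 + 10 + 15 + 4 = 81 cards.
One more card must push some back color to its target, so 81 + 1 = 82.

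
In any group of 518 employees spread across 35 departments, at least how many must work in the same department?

15

The 518 employees fall into 35 departments.
If each of the 35 departments held at most 14, the total would be at most 35 × 14 = 490 < 518, a contradiction.
So at least one holds ⌈518/35⌉ = 15.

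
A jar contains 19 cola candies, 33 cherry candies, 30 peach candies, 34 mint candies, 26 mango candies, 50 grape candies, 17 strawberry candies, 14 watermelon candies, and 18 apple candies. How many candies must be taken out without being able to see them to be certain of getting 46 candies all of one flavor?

Treat the 9 flavors as pigeonholes.
In the worst case we take at most 45 of each flavor, but all 19 cola, all 33 cherry, all 30 peach, all 34 mint, all 26 mango, all 17 strawberry, all 14 watermelon, and all 18 apple (fewer than 45), giving 19 + 33 + 30 + 34 + 26 + 45 + 17 + 14 + 18 = 236.
One more candy then forces some flavor to 46, so 236 + 1 = 237.

237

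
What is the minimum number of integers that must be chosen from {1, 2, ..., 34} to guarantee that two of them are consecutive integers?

Partition {1, …, 34} into 17 pairs: {1,2}, {3,4}, …, {33,34}.
Choosing 17 integers — say the 17 even numbers 2, 4, …, 34 — takes one from each pair and avoids the property.
Choosing 18 forces two into the same pair by pigeonhole, and those are consecutive. So 18.

18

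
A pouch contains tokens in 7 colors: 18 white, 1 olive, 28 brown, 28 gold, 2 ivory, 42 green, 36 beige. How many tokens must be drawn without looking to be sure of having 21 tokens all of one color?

In the worst case we take at most 20 of each color, but all 18 white, all 1 olive, and all 2 ivory (fewer than 20), giving 18 + 1 + 20 + 20 + 2 + 20 + 20 = 101.
One more token then forces some color to 21, so 101 + 1 = 102.

102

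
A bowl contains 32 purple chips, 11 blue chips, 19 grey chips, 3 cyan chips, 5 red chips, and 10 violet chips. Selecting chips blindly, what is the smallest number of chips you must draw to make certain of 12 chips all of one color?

In the worst case we take at most 11 of each color, but all 3 cyan, all 5 red, and all 10 violet (fewer than 11), giving 11 + 11 + 11 + 3 + 5 + 10 = 51.
One more chip then forces some color to 12, so 51 + 1 = 52.

52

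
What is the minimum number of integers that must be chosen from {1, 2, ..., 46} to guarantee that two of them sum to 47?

24

Partition {1, …, 46} into 23 pairs: {1,46}, {2,45}, …, {23,24}.
Choosing 23 integers — say the integers 1 through 23 — takes one from each pair and avoids the property.
Choosing 24 forces two into the same pair by pigeonhole, and those sum to 47. So 24.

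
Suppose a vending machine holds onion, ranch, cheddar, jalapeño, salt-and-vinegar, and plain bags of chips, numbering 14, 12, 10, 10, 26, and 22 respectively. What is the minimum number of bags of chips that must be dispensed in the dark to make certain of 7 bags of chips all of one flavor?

Treat the 6 flavors as pigeonholes.
The worst case takes 6 bags of chips of each flavor without reaching 7 of any: 6 × 6 = 36.
The next bag of chips must bring some flavor to 7, so 36 + 1 = 37.

37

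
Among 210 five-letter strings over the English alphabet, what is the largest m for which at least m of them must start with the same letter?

The 210 five-letter strings over the English alphabet fall into 26 possible first letters.
If each of the 26 possible first letters held at most 8, the total would be at most 26 × 8 = 208 < 210, a contradiction.
So at least one holds ⌈210/26⌉ = 9.

9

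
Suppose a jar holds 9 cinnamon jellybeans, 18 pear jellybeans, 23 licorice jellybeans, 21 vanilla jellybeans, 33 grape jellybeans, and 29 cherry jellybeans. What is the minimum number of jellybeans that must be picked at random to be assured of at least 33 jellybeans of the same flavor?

In the worst case we take at most 32 of each flavor, but all 9 cinnamon, all 18 pear, all 23 licorice, all 21 vanilla, and all 29 cherry (fewer than 32), giving 9 + 18 + 23 + 21 + 32 + 29 = 132.
One more jellybean then forces some flavor to 33, so 132 + 1 = 133.

133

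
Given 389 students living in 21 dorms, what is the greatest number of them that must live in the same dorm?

If each of the 21 dorms held at most 18, the total would be at most 21 × 18 = 378 < 389, a contradiction.
So at least one holds ⌈389/21⌉ = 19.

19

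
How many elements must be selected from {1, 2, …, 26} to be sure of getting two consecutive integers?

14

Partition {1, …, 26} into 13 pairs: {1,2}, {3,4}, …, {25,26}.
Choosing 13 integers — say the 13 even numbers 2, 4, …, 26 — takes one from each pair and avoids the property.
Choosing 14 forces two into the same pair by pigeonhole, and those are consecutive. So 14.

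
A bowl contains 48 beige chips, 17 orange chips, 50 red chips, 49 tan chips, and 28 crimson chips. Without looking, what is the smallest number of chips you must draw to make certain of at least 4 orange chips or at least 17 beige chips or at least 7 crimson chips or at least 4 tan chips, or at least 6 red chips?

34

Each of the 5 colors has its own threshold; avoid all of them simultaneously.
The worst case stops just short of every target: 16 beige, 3 orange, 5 red, 3 tan, 6 crimson — 16 + 3 + 5 + 3 + 6 = 33 chips.
One more chip must push some color to its target, so 33 + 1 = 34.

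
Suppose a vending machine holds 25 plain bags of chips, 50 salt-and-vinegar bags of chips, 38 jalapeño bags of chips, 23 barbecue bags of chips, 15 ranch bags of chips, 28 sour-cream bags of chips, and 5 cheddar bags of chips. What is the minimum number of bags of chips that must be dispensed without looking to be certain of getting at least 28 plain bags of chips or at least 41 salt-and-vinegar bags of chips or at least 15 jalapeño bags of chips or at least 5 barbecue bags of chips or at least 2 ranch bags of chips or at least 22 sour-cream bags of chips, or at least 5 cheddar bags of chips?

The worst case stops just short of every target: all 25 plain, 40 salt-and-vinegar, 14 jalapeño, 4 barbecue, 1 ranch, 21 sour-cream, 4 cheddar — 25 + 40 + 14 + 4 + 1 + 21 + 4 = 109 bags of chips.
One more bag of chips must push some flavor to its target, so 109 + 1 = 110.

110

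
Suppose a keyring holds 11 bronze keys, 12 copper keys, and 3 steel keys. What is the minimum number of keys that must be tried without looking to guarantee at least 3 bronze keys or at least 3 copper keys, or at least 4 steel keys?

Each of the 3 types has its own threshold; avoid all of them simultaneously.
The worst case stops just short of every target: 2 bronze, 2 copper, 3 steel — 2 + 2 + 3 = 7 keys.
One more key must push some type to its target, so 7 + 1 = 8.

8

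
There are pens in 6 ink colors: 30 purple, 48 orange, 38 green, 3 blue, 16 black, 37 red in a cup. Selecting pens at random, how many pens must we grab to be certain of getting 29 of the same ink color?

In the worst case we take at most 28 of each ink color, but all 3 blue and all 16 black (fewer than 28), giving 28 + 28 + 28 + 3 + 16 + 28 = 131.
One more pen then forces some ink color to 29, so 131 + 1 = 132.

132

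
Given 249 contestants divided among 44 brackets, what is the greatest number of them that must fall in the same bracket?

6

The 249 contestants fall into 44 brackets.
If each of the 44 brackets held at most 5, the total would be at most 44 × 5 = 220 < 249, a contradiction.
So at least one holds ⌈249/44⌉ = 6.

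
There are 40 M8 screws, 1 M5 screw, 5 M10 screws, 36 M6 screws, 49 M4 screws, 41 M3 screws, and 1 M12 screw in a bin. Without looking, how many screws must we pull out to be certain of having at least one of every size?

173

The hardest size to obtain is M5: we could draw every other screw first — 173 − 1 = 172 screws — without a single M5 one.
The next draw must be M5, so 172 + 1 = 173.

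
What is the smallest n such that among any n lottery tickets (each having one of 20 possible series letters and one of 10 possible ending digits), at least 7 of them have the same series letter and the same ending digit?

1201

There are 20 × 10 = 200 (series letter, ending digit) combinations acting as pigeonholes.
With 200 × 6 = 1200 lottery tickets we could place exactly 6 in each, with no (series letter, ending digit) pair reaching 7.
One more forces some (series letter, ending digit) pair to hold 7, so 1200 + 1 = 1201.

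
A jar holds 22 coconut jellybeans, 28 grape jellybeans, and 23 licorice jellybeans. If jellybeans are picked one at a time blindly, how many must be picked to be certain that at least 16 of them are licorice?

To avoid licorice jellybeans as long as possible, exhaust the other 2 flavors first.
The worst case draws every non-licorice jellybean first: 22 + 28 = 50.
The next 16 draws are then forced to be licorice, giving 50 + 16 = 66.

66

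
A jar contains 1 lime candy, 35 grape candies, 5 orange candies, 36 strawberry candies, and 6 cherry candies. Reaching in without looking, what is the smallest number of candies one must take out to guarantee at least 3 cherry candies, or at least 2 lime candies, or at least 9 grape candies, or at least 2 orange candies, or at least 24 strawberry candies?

The worst case stops just short of every target: 1 lime, 8 grape, 1 orange, 23 strawberry, 2 cherry — 1 + 8 + 1 + 23 + 2 = 35 candies.
One more candy must push some flavor to its target, so 35 + 1 = 36.

36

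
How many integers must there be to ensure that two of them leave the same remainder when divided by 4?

There are 4 residue classes modulo 4 acting as pigeonholes.
With 4 integers we could place one in each, avoiding any repeat.
One more forces some class to hold 2, so 4 + 1 = 5.

5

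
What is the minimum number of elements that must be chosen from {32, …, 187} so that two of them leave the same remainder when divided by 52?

53

Group the integers by remainder mod 52; there are 52 residue classes, each nonempty in this range.
Choosing one from each class (52 integers) avoids any shared remainder.
One more choice must repeat a class, so two differ by a multiple of 52. Hence 52 + 1 = 53.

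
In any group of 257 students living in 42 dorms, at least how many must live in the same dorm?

If each of the 42 dorms held at most 6, the total would be at most 42 × 6 = 252 < 257, a contradiction.
So at least one holds ⌈257/42⌉ = 7.

7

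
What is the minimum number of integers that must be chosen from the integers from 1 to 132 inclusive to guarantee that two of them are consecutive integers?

67

Partition {1, …, 132} into 66 pairs: {1,2}, {3,4}, …, {131,132}.
Choosing 66 integers — say the 66 even numbers 2, 4, …, 132 — takes one from each pair and avoids the property.
Choosing 67 forces two into the same pair by pigeonhole, and those are consecutive. So 67.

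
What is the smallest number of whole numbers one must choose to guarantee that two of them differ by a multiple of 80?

Two integers differ by a multiple of 80 exactly when they share a remainder mod 80.
There are 80 residue classes mod 80, so 80 integers can all lie in distinct classes.
One more integer must repeat a residue, giving a difference divisible by 80. So n = 80 + 1 = 81.

81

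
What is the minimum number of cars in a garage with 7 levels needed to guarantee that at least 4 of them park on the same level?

There are 7 levels acting as pigeonholes.
With 7 × 3 = 21 cars we could place exactly 3 in each, with no class reaching 4.
One more forces some class to hold 4, so 21 + 1 = 22.

22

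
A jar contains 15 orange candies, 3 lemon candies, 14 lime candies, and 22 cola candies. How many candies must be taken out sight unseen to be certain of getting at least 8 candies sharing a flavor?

25

In the worst case we take at most 7 of each flavor, but all 3 lemon (fewer than 7), giving 7 + 3 + 7 + 7 = 24.
One more candy then forces some flavor to 8, so 24 + 1 = 25.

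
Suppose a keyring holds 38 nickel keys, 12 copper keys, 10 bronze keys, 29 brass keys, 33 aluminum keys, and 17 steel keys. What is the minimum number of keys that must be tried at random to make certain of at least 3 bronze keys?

The worst case draws every non-bronze key first: 38 + 12 + 29 + 33 + 17 = 129.
The next 3 draws are then forced to be bronze, giving 129 + 3 = 132.

132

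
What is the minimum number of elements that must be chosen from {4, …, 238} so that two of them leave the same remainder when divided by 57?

Group the integers by remainder mod 57; there are 57 residue classes, each nonempty in this range.
Choosing one from each class (57 integers) avoids any shared remainder.
One more choice must repeat a class, so two differ by a multiple of 57. Hence 57 + 1 = 58.

58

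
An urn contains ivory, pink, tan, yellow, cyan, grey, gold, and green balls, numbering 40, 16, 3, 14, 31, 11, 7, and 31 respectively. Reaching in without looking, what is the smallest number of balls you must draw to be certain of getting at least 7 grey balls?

The worst case draws every non-grey ball first: 40 + 16 + 3 + 14 + 31 + 7 + 31 = 142.
The next 7 draws are then forced to be grey, giving 142 + 7 = 149.

149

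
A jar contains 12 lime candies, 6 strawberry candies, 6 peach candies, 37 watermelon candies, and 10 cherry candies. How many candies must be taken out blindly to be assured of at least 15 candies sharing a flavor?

49

Treat the 5 flavors as pigeonholes.
In the worst case we take at most 14 of each flavor, but all 12 lime, all 6 strawberry, all 6 peach, and all 10 cherry (fewer than 14), giving 12 + 6 + 6 + 14 + 10 = 48.
One more candy then forces some flavor to 15, so 48 + 1 = 49.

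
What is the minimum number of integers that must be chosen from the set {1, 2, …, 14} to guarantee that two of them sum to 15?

Partition {1, …, 14} into 7 pairs: {1,14}, {2,13}, …, {7,8}.
Choosing 7 integers — say the integers 1 through 7 — takes one from each pair and avoids the property.
Choosing 8 forces two into the same pair by pigeonhole, and those sum to 15. So 8.

8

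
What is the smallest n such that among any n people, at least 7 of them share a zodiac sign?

73

There are 12 zodiac signs acting as pigeonholes.
With 12 × 6 = 72 people we could place exactly 6 in each, with no class reaching 7.
One more forces some class to hold 7, so 72 + 1 = 73.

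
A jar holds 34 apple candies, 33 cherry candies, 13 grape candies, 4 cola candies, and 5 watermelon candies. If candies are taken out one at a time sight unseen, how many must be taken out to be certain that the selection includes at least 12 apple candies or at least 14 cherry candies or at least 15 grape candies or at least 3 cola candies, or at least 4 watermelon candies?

Each of the 5 flavors has its own threshold; avoid all of them simultaneously.
The worst case stops just short of every target: 11 apple, 13 cherry, all 13 grape, 2 cola, 3 watermelon — 11 + 13 + 13 + 2 + 3 = 42 candies.
One more candy must push some flavor to its target, so 42 + 1 = 43.

43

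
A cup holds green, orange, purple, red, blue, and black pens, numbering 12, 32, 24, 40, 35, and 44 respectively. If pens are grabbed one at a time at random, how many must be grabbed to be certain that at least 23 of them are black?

The worst case draws every non-black pen first: 12 + 32 + 24 + 40 + 35 = 143.
The next 23 draws are then forced to be black, giving 143 + 23 = 166.

166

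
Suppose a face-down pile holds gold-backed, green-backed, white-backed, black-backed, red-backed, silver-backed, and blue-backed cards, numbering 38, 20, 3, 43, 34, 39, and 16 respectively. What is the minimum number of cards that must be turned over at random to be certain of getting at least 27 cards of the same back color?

In the worst case we take at most 26 of each back color, but all 20 green-backed, all 3 white-backed, and all 16 blue-backed (fewer than 26), giving 26 + 20 + 3 + 26 + 26 + 26 + 16 = 143.
One more card then forces some back color to 27, so 143 + 1 = 144.

144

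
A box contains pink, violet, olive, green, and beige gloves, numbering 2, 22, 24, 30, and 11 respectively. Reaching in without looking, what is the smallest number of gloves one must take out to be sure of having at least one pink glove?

88

The worst case draws every non-pink glove first: 22 + 24 + 30 + 11 = 87.
The next draw is then forced to be pink, giving 87 + 1 = 88.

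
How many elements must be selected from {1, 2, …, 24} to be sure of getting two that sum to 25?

Partition {1, …, 24} into 12 pairs: {1,24}, {2,23}, …, {12,13}.
Choosing 12 integers — say the integers 1 through 12 — takes one from each pair and avoids the property.
Choosing 13 forces two into the same pair by pigeonhole, and those sum to 25. So 13.

13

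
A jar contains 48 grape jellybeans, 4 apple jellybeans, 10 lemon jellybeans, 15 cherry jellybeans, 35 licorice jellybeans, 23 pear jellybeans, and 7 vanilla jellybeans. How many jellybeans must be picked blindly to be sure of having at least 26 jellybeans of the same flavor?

110

In the worst case we take at most 25 of each flavor, but all 4 apple, all 10 lemon, all 15 cherry, all 23 pear, and all 7 vanilla (fewer than 25), giving 25 + 4 + 10 + 15 + 25 + 23 + 7 = 109.
One more jellybean then forces some flavor to 26, so 109 + 1 = 110.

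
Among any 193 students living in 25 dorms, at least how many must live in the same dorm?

8

The 193 students fall into 25 dorms.
If each of the 25 dorms held at most 7, the total would be at most 25 × 7 = 175 < 193, a contradiction.
So at least one holds ⌈193/25⌉ = 8.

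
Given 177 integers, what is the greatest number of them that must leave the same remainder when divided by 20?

If each of the 20 residue classes modulo 20 held at most 8, the total would be at most 20 × 8 = 160 < 177, a contradiction.
So at least one holds ⌈177/20⌉ = 9.

9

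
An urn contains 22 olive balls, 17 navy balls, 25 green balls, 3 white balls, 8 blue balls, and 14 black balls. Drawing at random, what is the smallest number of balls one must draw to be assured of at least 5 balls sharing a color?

24

Treat the 6 colors as pigeonholes.
In the worst case we take at most 4 of each color, but all 3 white (fewer than 4), giving 4 + 4 + 4 + 3 + 4 + 4 = 23.
One more ball then forces some color to 5, so 23 + 1 = 24.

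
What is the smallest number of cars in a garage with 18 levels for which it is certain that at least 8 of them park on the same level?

127

There are 18 levels acting as pigeonholes.
With 18 × 7 = 126 cars we could place exactly 7 in each, with no class reaching 8.
One more forces some class to hold 8, so 126 + 1 = 127.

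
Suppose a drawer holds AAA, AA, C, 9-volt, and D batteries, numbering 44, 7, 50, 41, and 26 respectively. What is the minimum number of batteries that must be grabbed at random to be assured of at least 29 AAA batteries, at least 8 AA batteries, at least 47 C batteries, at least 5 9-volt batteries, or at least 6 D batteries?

The worst case stops just short of every target: 28 AAA, 7 AA, 46 C, 4 9-volt, 5 D — 28 + 7 + 46 + 4 + 5 = 90 batteries.
One more battery must push some type to its target, so 90 + 1 = 91.

91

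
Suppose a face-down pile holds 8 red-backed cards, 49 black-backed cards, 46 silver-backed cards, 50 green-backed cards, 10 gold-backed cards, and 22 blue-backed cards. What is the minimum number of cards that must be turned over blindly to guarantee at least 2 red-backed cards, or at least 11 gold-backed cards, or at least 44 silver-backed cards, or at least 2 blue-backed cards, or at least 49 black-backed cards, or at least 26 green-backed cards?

The worst case stops just short of every target: 1 red-backed, 48 black-backed, 43 silver-backed, 25 green-backed, 10 gold-backed, 1 blue-backed — 1 + 48 + 43 + 25 + 10 + 1 = 128 cards.
One more card must push some back color to its target, so 128 + 1 = 129.

129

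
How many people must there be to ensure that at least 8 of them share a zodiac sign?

There are 12 zodiac signs acting as pigeonholes.
With 12 × 7 = 84 people we could place exactly 7 in each, with no class reaching 8.
One more forces some class to hold 8, so 84 + 1 = 85.

85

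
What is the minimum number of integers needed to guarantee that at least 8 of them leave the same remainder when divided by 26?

There are 26 residue classes modulo 26 acting as pigeonholes.
With 26 × 7 = 182 integers we could place exactly 7 in each, with no class reaching 8.
One more forces some class to hold 8, so 182 + 1 = 183.

183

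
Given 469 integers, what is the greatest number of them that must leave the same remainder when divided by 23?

The 469 integers fall into 23 residue classes modulo 23.
If each of the 23 residue classes modulo 23 held at most 20, the total would be at most 23 × 20 = 460 < 469, a contradiction.
So at least one holds ⌈469/23⌉ = 21.

21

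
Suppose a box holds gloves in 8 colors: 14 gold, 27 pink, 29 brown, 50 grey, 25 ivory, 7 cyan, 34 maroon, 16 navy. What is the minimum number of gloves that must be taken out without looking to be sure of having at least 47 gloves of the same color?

In the worst case we take at most 46 of each color, but all 14 gold, all 27 pink, all 29 brown, all 25 ivory, all 7 cyan, all 34 maroon, and all 16 navy (fewer than 46), giving 14 + 27 + 29 + 46 + 25 + 7 + 34 + 16 = 198.
One more glove then forces some color to 47, so 198 + 1 = 199.

199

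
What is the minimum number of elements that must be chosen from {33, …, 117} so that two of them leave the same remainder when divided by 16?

17

Group the integers by remainder mod 16; there are 16 residue classes, each nonempty in this range.
Choosing one from each class (16 integers) avoids any shared remainder.
One more choice must repeat a class, so two differ by a multiple of 16. Hence 16 + 1 = 17.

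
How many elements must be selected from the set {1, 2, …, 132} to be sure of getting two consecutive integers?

67

Partition {1, …, 132} into 66 pairs: {1,2}, {3,4}, …, {131,132}.
Choosing 66 integers — say the 66 even numbers 2, 4, …, 132 — takes one from each pair and avoids the property.
Choosing 67 forces two into the same pair by pigeonhole, and those are consecutive. So 67.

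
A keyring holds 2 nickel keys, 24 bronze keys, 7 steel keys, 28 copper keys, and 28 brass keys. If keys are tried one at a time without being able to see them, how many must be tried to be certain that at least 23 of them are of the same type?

Treat the 5 types as pigeonholes.
In the worst case we take at most 22 of each type, but all 2 nickel and all 7 steel (fewer than 22), giving 2 + 22 + 7 + 22 + 22 = 75.
One more key then forces some type to 23, so 75 + 1 = 76.

76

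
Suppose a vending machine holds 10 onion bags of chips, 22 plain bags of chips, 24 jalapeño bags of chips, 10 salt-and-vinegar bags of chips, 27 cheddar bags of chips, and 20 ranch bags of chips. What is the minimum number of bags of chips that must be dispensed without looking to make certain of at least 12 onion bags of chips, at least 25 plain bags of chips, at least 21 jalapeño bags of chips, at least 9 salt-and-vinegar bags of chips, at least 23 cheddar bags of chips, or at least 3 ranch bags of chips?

Each of the 6 flavors has its own threshold; avoid all of them simultaneously.
The worst case stops just short of every target: all 10 onion, all 22 plain, 20 jalapeño, 8 salt-and-vinegar, 22 cheddar, 2 ranch — 10 + 22 + 20 + 8 + 22 + 2 = 84 bags of chips.
One more bag of chips must push some flavor to its target, so 84 + 1 = 85.

85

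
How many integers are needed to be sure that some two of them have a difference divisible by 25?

Two integers differ by a multiple of 25 exactly when they share a remainder mod 25.
There are 25 residue classes mod 25, so 25 integers can all lie in distinct classes.
One more integer must repeat a residue, giving a difference divisible by 25. So n = 25 + 1 = 26.

26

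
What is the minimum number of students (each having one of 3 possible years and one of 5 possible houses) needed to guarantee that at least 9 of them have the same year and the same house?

There are 3 × 5 = 15 (year, house) combinations acting as pigeonholes.
With 15 × 8 = 120 students we could place exactly 8 in each, with no (year, house) pair reaching 9.
One more forces some (year, house) pair to hold 9, so 120 + 1 = 121.

121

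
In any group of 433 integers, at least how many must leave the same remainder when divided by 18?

If each of the 18 residue classes modulo 18 held at most 24, the total would be at most 18 × 24 = 432 < 433, a contradiction.
So at least one holds ⌈433/18⌉ = 25.

25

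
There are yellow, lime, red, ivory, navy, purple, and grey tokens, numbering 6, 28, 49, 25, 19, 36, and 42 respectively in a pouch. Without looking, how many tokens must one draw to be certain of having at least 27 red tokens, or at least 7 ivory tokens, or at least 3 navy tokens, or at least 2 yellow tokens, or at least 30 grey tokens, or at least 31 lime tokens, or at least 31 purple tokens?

Each of the 7 colors has its own threshold; avoid all of them simultaneously.
The worst case stops just short of every target: 1 yellow, all 28 lime, 26 red, 6 ivory, 2 navy, 30 purple, 29 grey — 1 + 28 + 26 + 6 + 2 + 30 + 29 = 122 tokens.
One more token must push some color to its target, so 122 + 1 = 123.

123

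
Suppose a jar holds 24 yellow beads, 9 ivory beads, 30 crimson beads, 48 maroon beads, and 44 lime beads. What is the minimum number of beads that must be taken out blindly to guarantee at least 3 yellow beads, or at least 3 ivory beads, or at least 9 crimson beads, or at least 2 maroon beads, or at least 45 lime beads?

58

The worst case stops just short of every target: 2 yellow, 2 ivory, 8 crimson, 1 maroon, 44 lime — 2 + 2 + 8 + 1 + 44 = 57 beads.
One more bead must push some color to its target, so 57 + 1 = 58.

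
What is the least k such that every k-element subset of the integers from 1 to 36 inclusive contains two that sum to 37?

Partition {1, …, 36} into 18 pairs: {1,36}, {2,35}, …, {18,19}.
Choosing 18 integers — say the integers 1 through 18 — takes one from each pair and avoids the property.
Choosing 19 forces two into the same pair by pigeonhole, and those sum to 37. So 19.

19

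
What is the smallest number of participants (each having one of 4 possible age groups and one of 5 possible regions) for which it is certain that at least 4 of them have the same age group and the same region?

There are 4 × 5 = 20 (age group, region) combinations acting as pigeonholes.
With 20 × 3 = 60 participants we could place exactly 3 in each, with no (age group, region) pair reaching 4.
One more forces some (age group, region) pair to hold 4, so 60 + 1 = 61.

61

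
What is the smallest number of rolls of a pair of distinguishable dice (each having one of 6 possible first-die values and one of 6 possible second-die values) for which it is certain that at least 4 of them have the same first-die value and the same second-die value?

There are 6 × 6 = 36 (first-die value, second-die value) combinations acting as pigeonholes.
With 36 × 3 = 108 rolls of a pair of distinguishable dice we could place exactly 3 in each, with no (first-die value, second-die value) pair reaching 4.
One more forces some (first-die value, second-die value) pair to hold 4, so 108 + 1 = 109.

109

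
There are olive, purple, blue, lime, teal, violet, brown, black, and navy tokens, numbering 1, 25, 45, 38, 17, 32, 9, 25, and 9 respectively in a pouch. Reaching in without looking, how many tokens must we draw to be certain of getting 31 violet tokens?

200

To avoid violet tokens as long as possible, exhaust the other 8 colors first.
The worst case draws every non-violet token first: 1 + 25 + 45 + 38 + 17 + 9 + 25 + 9 = 169.
The next 31 draws are then forced to be violet, giving 169 + 31 = 200.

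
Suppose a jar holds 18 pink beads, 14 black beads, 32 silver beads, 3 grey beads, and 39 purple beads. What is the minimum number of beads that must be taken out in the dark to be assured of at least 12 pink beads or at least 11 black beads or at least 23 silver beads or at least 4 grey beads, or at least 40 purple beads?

86

The worst case stops just short of every target: 11 pink, 10 black, 22 silver, 3 grey, 39 purple — 11 + 10 + 22 + 3 + 39 = 85 beads.
One more bead must push some color to its target, so 85 + 1 = 86.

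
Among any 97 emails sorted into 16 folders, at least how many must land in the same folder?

7

The 97 emails fall into 16 folders.
If each of the 16 folders held at most 6, the total would be at most 16 × 6 = 96 < 97, a contradiction.
So at least one holds ⌈97/16⌉ = 7.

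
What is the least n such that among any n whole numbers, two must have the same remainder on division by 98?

99

Use the pigeonhole principle on residue classes: two integers differ by a multiple of 98 exactly when they share a remainder mod 98.
There are 98 residue classes mod 98, so 98 integers can all lie in distinct classes.
One more integer must repeat a residue, giving a difference divisible by 98. So n = 98 + 1 = 99.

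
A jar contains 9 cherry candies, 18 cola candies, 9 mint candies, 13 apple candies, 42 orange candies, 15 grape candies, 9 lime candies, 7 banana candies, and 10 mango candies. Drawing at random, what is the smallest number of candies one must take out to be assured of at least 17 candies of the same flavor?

105

Treat the 9 flavors as pigeonholes.
In the worst case we take at most 16 of each flavor, but all 9 cherry, all 9 mint, all 13 apple, all 15 grape, all 9 lime, all 7 banana, and all 10 mango (fewer than 16), giving 9 + 16 + 9 + 13 + 16 + 15 + 9 + 7 + 10 = 104.
One more candy then forces some flavor to 17, so 104 + 1 = 105.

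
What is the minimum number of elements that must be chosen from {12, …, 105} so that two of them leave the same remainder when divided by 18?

Group the integers by remainder mod 18; there are 18 residue classes, each nonempty in this range.
Choosing one from each class (18 integers) avoids any shared remainder.
One more choice must repeat a class, so two differ by a multiple of 18. Hence 18 + 1 = 19.

19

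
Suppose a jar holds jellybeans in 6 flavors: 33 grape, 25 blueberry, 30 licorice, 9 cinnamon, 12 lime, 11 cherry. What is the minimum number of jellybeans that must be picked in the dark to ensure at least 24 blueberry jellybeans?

The worst case draws every non-blueberry jellybean first: 33 + 30 + 9 + 12 + 11 = 95.
The next 24 draws are then forced to be blueberry, giving 95 + 24 = 119.

119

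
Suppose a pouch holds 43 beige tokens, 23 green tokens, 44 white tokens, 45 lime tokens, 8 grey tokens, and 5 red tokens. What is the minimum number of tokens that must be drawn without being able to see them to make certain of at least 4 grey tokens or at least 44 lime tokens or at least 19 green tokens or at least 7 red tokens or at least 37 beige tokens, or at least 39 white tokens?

The worst case stops just short of every target: 36 beige, 18 green, 38 white, 43 lime, 3 grey, all 5 red — 36 + 18 + 38 + 43 + 3 + 5 = 143 tokens.
One more token must push some color to its target, so 143 + 1 = 144.

144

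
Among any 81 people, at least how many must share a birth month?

The 81 people fall into 12 months of the year.
If each of the 12 months of the year held at most 6, the total would be at most 12 × 6 = 72 < 81, a contradiction.
So at least one holds ⌈81/12⌉ = 7.

7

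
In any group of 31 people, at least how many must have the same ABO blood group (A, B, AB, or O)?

8

There are 4 ABO blood groups, which serve as the pigeonholes.
If each of the 4 ABO blood groups held at most 7, the total would be at most 4 × 7 = 28 < 31, a contradiction.
So at least one holds ⌈31/4⌉ = 8.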